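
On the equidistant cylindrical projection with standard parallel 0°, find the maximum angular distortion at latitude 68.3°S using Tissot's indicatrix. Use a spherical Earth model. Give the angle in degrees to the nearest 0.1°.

For the equirectangular projection with φ₀ = 0 (plate carrée), h = 1 along meridians and k = sec φ along parallels.
At 68.3°: h = 1.000, k = 2.705; principal scales a = 2.705, b = 1.000.
sin(ω/2) = (a − b)/(a + b) = 1.705/3.705 = 0.4601, so ω = 2 arcsin(0.4601) ≈ 54.8°.

54.8°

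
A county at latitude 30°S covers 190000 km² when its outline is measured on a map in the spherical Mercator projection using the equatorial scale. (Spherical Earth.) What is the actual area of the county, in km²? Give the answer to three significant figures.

Mercator is conformal, so the point scale is isotropic: h = k = sec φ = 1/cos φ.
Areal scale = k² = sec²φ = 1/cos²(30°) = 1/0.8660² = 1.333.
True area = apparent / (areal scale) = 190000 / 1.333 ≈ 142000 km².

142000 km²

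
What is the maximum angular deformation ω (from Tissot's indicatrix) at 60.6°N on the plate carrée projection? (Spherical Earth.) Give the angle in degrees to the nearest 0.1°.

39.9°

Plate carrée maps x = Rλ, y = Rφ. The meridian scale is h = 1 and the parallel scale is k = 1/cos φ = sec φ.
At 60.6°: h = 1.000, k = 2.037; principal scales a = 2.037, b = 1.000.
sin(ω/2) = (a − b)/(a + b) = 1.037/3.037 = 0.3415, so ω = 2 arcsin(0.3415) ≈ 39.9°.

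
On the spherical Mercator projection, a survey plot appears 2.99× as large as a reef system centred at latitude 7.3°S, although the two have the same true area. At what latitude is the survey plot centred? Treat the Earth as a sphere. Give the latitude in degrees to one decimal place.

On Mercator, (apparent₁)/(apparent₂) = sec²φ₁ / sec²φ₂ when true areas are equal.
cos²φ₂ / cos²φ₁ = 2.99  ⇒  cos φ₁ = cos 7.3° / √2.99 = 0.9919/1.729 = 0.5736.
φ₁ = arccos(0.5736) ≈ 55.0°.

55.0°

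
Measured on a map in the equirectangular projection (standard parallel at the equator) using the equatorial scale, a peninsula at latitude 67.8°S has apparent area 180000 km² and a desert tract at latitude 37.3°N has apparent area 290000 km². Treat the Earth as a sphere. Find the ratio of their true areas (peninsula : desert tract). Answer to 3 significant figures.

0.295

On the plate carrée, areal scale = h·k = 1 × sec φ, so true area = apparent × cos φ.
True area of peninsula: 180000 × cos(67.8°) = 180000 × 0.3778 = 68010 km².
True area of desert tract: 290000 × cos(37.3°) = 290000 × 0.7955 = 230700 km².
Ratio = 68010 / 230700 ≈ 0.295.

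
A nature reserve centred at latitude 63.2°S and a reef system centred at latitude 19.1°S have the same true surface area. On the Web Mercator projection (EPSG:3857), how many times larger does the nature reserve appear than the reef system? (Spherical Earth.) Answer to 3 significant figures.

4.39

Mercator is conformal with k = sec φ, so areal scale = k² = sec²φ.
At 63.2°: sec²(63.2°) = 1/0.4509² = 4.919.
At 19.1°: sec²(19.1°) = 1/0.9449² = 1.120.
Ratio = 4.919/1.120 = cos²(19.1°)/cos²(63.2°) ≈ 4.39.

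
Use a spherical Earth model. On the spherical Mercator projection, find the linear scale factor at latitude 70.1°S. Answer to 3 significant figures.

2.94

The Mercator projection is conformal; its linear scale factor is the same in every direction and equals sec φ = 1/cos φ.
k = 1/cos 70.1° = 1/0.3404 = 2.938.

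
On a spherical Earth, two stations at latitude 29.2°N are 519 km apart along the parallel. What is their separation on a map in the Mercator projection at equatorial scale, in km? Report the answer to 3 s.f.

For Mercator, h = k = sec φ (a conformal cylindrical projection has a single point scale, 1/cos φ).
Along the parallel, k = sec 29.2° = 1/0.8729 = 1.146.
Map distance = 519 × 1.146 ≈ 595 km.

595 km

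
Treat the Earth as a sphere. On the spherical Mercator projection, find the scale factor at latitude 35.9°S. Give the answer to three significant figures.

1.23

For Mercator, h = k = sec φ (a conformal cylindrical projection has a single point scale, 1/cos φ).
k = 1/cos 35.9° = 1/0.8100 = 1.235.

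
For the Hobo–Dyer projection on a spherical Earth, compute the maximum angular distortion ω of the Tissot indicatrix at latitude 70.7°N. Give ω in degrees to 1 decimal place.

Hobo–Dyer is a cylindrical equal-area projection with standard parallels at ±37.5°. A cylindrical equal-area projection with standard parallel φ₀ has meridian scale h = cos φ / cos φ₀ and parallel scale k = cos φ₀ / cos φ (so areas are preserved, h·k = 1).
At 70.7°: h = 0.4166, k = 2.400; principal scales a = 2.400, b = 0.4166.
sin(ω/2) = (a − b)/(a + b) = 1.984/2.817 = 0.7042, so ω = 2 arcsin(0.7042) ≈ 89.5°.

89.5°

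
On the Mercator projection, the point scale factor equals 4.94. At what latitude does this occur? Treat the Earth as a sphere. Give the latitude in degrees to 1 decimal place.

78.3°

Mercator scale is k = sec φ = 1/cos φ.
1/cos φ = 4.94  ⇒  cos φ = 0.2024  ⇒  φ = arccos(0.2024) ≈ 78.3°.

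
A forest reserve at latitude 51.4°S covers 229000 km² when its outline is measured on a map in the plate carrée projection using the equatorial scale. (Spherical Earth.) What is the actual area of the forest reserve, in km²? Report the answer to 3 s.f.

143000 km²

In the plate carrée (x = Rλ, y = Rφ), meridians are true-scale (h = 1) and parallels are stretched by k = sec φ.
Areal scale = h·k = 1 × sec φ; at 51.4°, h = 1.000, k = 1.603, so h·k = 1.603.
True area = apparent / (areal scale) = 229000 / 1.603 ≈ 143000 km².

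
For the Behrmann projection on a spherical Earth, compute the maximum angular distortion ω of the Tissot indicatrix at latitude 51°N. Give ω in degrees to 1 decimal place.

The Behrmann projection is cylindrical equal-area with φ₀ = 30°. A cylindrical equal-area projection with standard parallel φ₀ has meridian scale h = cos φ / cos φ₀ and parallel scale k = cos φ₀ / cos φ (so areas are preserved, h·k = 1).
At 51°: h = 0.7267, k = 1.376; principal scales a = 1.376, b = 0.7267.
sin(ω/2) = (a − b)/(a + b) = 0.6495/2.103 = 0.3089, so ω = 2 arcsin(0.3089) ≈ 36.0°.

36.0°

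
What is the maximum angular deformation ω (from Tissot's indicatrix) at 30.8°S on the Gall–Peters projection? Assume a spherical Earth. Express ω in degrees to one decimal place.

22.2°

Gall–Peters is a cylindrical equal-area projection with standard parallels at ±45°. A cylindrical equal-area projection with standard parallel φ₀ has meridian scale h = cos φ / cos φ₀ and parallel scale k = cos φ₀ / cos φ (so areas are preserved, h·k = 1).
At 30.8°: h = 1.215, k = 0.8232; principal scales a = 1.215, b = 0.8232.
sin(ω/2) = (a − b)/(a + b) = 0.3915/2.038 = 0.1921, so ω = 2 arcsin(0.1921) ≈ 22.2°.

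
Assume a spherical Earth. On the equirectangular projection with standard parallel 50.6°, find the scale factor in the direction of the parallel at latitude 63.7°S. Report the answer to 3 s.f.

With standard parallel φ₀ = 50.6°, the equirectangular projection gives x = Rλ cos φ₀, y = Rφ, so h = 1 and k = cos 50.6° / cos φ.
k = cos 50.6° / cos 63.7° = 0.6347/0.4431 = 1.433.

1.43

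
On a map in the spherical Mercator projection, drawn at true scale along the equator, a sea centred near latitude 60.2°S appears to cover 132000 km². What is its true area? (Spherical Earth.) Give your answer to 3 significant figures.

32600 km²

Mercator is conformal, so the point scale is isotropic: h = k = sec φ = 1/cos φ.
Areal scale = k² = sec²φ = 1/cos²(60.2°) = 1/0.4970² = 4.049.
True area = apparent / (areal scale) = 132000 / 4.049 ≈ 32600 km².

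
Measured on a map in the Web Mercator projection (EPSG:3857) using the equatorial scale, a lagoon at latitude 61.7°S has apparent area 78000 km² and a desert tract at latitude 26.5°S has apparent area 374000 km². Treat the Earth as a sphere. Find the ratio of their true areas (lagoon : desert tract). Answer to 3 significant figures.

0.0585

Mercator's areal exaggeration is sec²φ; hence true area = (apparent area) · cos²φ.
True area of lagoon: 78000 × cos²(61.7°) = 78000 × 0.2248 = 17530 km².
True area of desert tract: 374000 × cos²(26.5°) = 374000 × 0.8009 = 299500 km².
Ratio = 17530 / 299500 ≈ 0.0585.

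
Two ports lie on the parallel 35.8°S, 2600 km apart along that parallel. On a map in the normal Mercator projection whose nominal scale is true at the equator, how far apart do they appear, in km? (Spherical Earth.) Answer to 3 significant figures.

Mercator is conformal, so the point scale is isotropic: h = k = sec φ = 1/cos φ.
Along the parallel, k = sec 35.8° = 1/0.8111 = 1.233.
Map distance = 2600 × 1.233 ≈ 3210 km.

3210 km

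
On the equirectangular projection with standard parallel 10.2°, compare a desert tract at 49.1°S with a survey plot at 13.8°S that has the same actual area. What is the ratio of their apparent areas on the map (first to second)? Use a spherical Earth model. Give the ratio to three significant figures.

With standard parallel φ₀ = 10.2°, the equirectangular projection gives x = Rλ cos φ₀, y = Rφ, so h = 1 and k = cos 10.2° / cos φ.
Areal scale at 49.1°: h·k = 1.000 × 1.503 = 1.503.
Areal scale at 13.8°: h·k = 1.000 × 1.013 = 1.013.
Ratio = 1.503/1.013 ≈ 1.48.

1.48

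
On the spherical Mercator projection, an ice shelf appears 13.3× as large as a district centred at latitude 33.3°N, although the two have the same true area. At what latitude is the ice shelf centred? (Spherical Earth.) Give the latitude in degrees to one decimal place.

76.8°

Mercator areal scale is sec²φ, so apparent-area ratio = sec²φ₁ / sec²φ₂ = cos²φ₂ / cos²φ₁.
cos²φ₂ / cos²φ₁ = 13.3  ⇒  cos φ₁ = cos 33.3° / √13.3 = 0.8358/3.647 = 0.2292.
φ₁ = arccos(0.2292) ≈ 76.8°.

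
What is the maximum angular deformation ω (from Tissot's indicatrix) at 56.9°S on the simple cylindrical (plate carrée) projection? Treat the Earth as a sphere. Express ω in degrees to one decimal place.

34.1°

In the plate carrée (x = Rλ, y = Rφ), meridians are true-scale (h = 1) and parallels are stretched by k = sec φ.
At 56.9°: h = 1.000, k = 1.831; principal scales a = 1.831, b = 1.000.
sin(ω/2) = (a − b)/(a + b) = 0.8312/2.831 = 0.2936, so ω = 2 arcsin(0.2936) ≈ 34.1°.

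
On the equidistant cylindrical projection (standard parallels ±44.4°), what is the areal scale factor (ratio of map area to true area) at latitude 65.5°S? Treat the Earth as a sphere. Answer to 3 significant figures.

1.72

The equidistant cylindrical projection with φ₀ = 44.4° has h = 1 (meridians true) and k = cos φ₀ / cos φ along parallels.
Areal scale = h·k = 1 × cos φ₀ / cos φ; at 65.5°, h = 1.000, k = 1.723, so h·k = 1.723.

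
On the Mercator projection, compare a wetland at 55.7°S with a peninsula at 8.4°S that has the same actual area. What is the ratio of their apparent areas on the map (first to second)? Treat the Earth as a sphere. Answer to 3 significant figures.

Mercator areal scale is sec²φ.
At 55.7°: sec²(55.7°) = 1/0.5635² = 3.149.
At 8.4°: sec²(8.4°) = 1/0.9893² = 1.022.
Ratio = 3.149/1.022 = cos²(8.4°)/cos²(55.7°) ≈ 3.08.

3.08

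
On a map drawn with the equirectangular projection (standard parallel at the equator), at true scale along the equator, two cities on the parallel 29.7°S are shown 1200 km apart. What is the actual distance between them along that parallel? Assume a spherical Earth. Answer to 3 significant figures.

For the equirectangular projection with φ₀ = 0 (plate carrée), h = 1 along meridians and k = sec φ along parallels.
Along the parallel at 29.7°, map distances are exaggerated by k = sec 29.7° = 1.151.
True distance = 1200 / 1.151 = 1200 × cos 29.7° ≈ 1040 km.

1040 km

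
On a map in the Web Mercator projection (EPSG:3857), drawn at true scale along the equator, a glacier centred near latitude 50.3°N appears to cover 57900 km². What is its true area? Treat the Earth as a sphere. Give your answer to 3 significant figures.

For Mercator, h = k = sec φ (a conformal cylindrical projection has a single point scale, 1/cos φ).
Areal scale = k² = sec²φ = 1/cos²(50.3°) = 1/0.6388² = 2.451.
True area = apparent / (areal scale) = 57900 / 2.451 ≈ 23600 km².

23600 km²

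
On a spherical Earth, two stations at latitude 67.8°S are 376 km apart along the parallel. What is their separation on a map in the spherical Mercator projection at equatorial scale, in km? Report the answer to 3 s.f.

995 km

The Mercator projection is conformal; its linear scale factor is the same in every direction and equals sec φ = 1/cos φ.
Along the parallel, k = sec 67.8° = 1/0.3778 = 2.647.
Map distance = 376 × 2.647 ≈ 995 km.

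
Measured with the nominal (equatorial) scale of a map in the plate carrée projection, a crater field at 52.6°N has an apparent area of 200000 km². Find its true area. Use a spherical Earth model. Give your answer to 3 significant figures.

For the equirectangular projection with φ₀ = 0 (plate carrée), h = 1 along meridians and k = sec φ along parallels.
Areal scale = h·k = 1 × sec φ; at 52.6°, h = 1.000, k = 1.646, so h·k = 1.646.
True area = apparent / (areal scale) = 200000 / 1.646 ≈ 121000 km².

121000 km²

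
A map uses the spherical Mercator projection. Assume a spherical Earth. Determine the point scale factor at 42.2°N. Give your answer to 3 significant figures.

1.35

For Mercator, h = k = sec φ (a conformal cylindrical projection has a single point scale, 1/cos φ).
k = 1/cos 42.2° = 1/0.7408 = 1.350.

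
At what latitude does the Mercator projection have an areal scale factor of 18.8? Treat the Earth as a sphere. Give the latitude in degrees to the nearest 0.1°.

76.7°

Mercator areal scale is sec²φ.
sec²φ = 18.8  ⇒  cos²φ = 0.05319  ⇒  cos φ = 0.2306.
φ = arccos(0.2306) ≈ 76.7°.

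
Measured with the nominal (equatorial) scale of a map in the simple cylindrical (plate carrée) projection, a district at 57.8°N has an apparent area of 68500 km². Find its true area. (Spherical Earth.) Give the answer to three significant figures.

36500 km²

In the plate carrée (x = Rλ, y = Rφ), meridians are true-scale (h = 1) and parallels are stretched by k = sec φ.
Areal scale = h·k = 1 × sec φ; at 57.8°, h = 1.000, k = 1.877, so h·k = 1.877.
True area = apparent / (areal scale) = 68500 / 1.877 ≈ 36500 km².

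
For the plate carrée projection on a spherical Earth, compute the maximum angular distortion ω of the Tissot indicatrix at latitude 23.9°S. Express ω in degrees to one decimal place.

5.1°

In the plate carrée (x = Rλ, y = Rφ), meridians are true-scale (h = 1) and parallels are stretched by k = sec φ.
At 23.9°: h = 1.000, k = 1.094; principal scales a = 1.094, b = 1.000.
sin(ω/2) = (a − b)/(a + b) = 0.09379/2.094 = 0.04479, so ω = 2 arcsin(0.04479) ≈ 5.1°.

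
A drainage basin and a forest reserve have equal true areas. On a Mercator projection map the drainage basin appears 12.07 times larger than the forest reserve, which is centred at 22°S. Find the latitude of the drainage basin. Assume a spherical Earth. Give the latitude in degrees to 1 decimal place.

74.5°

On Mercator, (apparent₁)/(apparent₂) = sec²φ₁ / sec²φ₂ when true areas are equal.
cos²φ₂ / cos²φ₁ = 12.07  ⇒  cos φ₁ = cos 22° / √12.07 = 0.9272/3.474 = 0.2669.
φ₁ = arccos(0.2669) ≈ 74.5°.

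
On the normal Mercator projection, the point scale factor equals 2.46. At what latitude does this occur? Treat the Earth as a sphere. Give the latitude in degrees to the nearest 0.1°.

66.0°

Mercator scale is k = sec φ = 1/cos φ.
1/cos φ = 2.46  ⇒  cos φ = 0.4065  ⇒  φ = arccos(0.4065) ≈ 66.0°.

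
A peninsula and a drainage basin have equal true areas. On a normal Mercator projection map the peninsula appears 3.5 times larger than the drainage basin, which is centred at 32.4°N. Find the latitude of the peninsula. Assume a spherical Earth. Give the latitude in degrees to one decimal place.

For equal true areas on Mercator, apparent areas scale as sec²φ, so the ratio is cos²φ₂ / cos²φ₁.
cos²φ₂ / cos²φ₁ = 3.5  ⇒  cos φ₁ = cos 32.4° / √3.5 = 0.8443/1.871 = 0.4513.
φ₁ = arccos(0.4513) ≈ 63.2°.

63.2°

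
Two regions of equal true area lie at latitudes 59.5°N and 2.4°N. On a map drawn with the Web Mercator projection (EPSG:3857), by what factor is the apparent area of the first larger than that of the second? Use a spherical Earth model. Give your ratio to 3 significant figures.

Mercator areal scale is sec²φ.
At 59.5°: sec²(59.5°) = 1/0.5075² = 3.882.
At 2.4°: sec²(2.4°) = 1/0.9991² = 1.002.
Ratio = 3.882/1.002 = cos²(2.4°)/cos²(59.5°) ≈ 3.88.

3.88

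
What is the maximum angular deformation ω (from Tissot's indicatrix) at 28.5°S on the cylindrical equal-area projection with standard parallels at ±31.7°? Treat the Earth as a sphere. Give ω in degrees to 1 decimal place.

3.7°

A cylindrical equal-area projection with standard parallel φ₀ has meridian scale h = cos φ / cos φ₀ and parallel scale k = cos φ₀ / cos φ (so areas are preserved, h·k = 1).
At 28.5°: h = 1.033, k = 0.9681; principal scales a = 1.033, b = 0.9681.
sin(ω/2) = (a − b)/(a + b) = 0.06478/2.001 = 0.03238, so ω = 2 arcsin(0.03238) ≈ 3.7°.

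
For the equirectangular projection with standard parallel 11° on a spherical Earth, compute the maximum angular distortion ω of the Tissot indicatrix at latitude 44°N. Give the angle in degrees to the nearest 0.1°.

17.7°

With standard parallel φ₀ = 11°, the equirectangular projection gives x = Rλ cos φ₀, y = Rφ, so h = 1 and k = cos 11° / cos φ.
At 44°: h = 1.000, k = 1.365; principal scales a = 1.365, b = 1.000.
sin(ω/2) = (a − b)/(a + b) = 0.3646/2.365 = 0.1542, so ω = 2 arcsin(0.1542) ≈ 17.7°.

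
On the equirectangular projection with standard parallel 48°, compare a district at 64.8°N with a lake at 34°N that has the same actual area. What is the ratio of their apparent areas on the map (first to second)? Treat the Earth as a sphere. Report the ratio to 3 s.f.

The equidistant cylindrical projection with φ₀ = 48° has h = 1 (meridians true) and k = cos φ₀ / cos φ along parallels.
Areal scale at 64.8°: h·k = 1.000 × 1.572 = 1.572.
Areal scale at 34°: h·k = 1.000 × 0.8071 = 0.8071.
Ratio = 1.572/0.8071 ≈ 1.95.

1.95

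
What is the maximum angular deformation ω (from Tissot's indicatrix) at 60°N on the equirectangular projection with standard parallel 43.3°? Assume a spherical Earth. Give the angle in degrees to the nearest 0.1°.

With standard parallel φ₀ = 43.3°, the equirectangular projection gives x = Rλ cos φ₀, y = Rφ, so h = 1 and k = cos 43.3° / cos φ.
At 60°: h = 1.000, k = 1.456; principal scales a = 1.456, b = 1.000.
sin(ω/2) = (a − b)/(a + b) = 0.4555/2.456 = 0.1855, so ω = 2 arcsin(0.1855) ≈ 21.4°.

21.4°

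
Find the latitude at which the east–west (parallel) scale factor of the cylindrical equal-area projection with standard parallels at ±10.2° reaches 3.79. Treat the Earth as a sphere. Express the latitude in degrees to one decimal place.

74.9°

A cylindrical equal-area projection with standard parallel φ₀ has meridian scale h = cos φ / cos φ₀ and parallel scale k = cos φ₀ / cos φ (so areas are preserved, h·k = 1).
k = cos φ₀ / cos φ = 3.79  ⇒  cos φ = cos 10.2° / 3.79 = 0.2597.
φ = arccos(0.2597) ≈ 74.9°.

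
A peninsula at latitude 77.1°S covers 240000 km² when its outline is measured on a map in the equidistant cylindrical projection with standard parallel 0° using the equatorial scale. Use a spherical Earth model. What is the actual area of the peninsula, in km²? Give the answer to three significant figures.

For the equirectangular projection with φ₀ = 0 (plate carrée), h = 1 along meridians and k = sec φ along parallels.
Areal scale = h·k = 1 × sec φ; at 77.1°, h = 1.000, k = 4.479, so h·k = 4.479.
True area = apparent / (areal scale) = 240000 / 4.479 ≈ 53600 km².

53600 km²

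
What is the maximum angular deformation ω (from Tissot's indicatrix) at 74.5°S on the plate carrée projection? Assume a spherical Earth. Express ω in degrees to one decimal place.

For the equirectangular projection with φ₀ = 0 (plate carrée), h = 1 along meridians and k = sec φ along parallels.
At 74.5°: h = 1.000, k = 3.742; principal scales a = 3.742, b = 1.000.
sin(ω/2) = (a − b)/(a + b) = 2.742/4.742 = 0.5782, so ω = 2 arcsin(0.5782) ≈ 70.7°.

70.7°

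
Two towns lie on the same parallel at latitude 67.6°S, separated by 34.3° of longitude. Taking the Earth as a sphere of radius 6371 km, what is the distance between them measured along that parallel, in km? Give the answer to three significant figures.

1450 km

Arc length along a parallel = R cos φ · Δλ (with Δλ in radians).
= 6371 × cos 67.6° × (34.3° × π/180) = 6371 × 0.3811 × 0.5986 ≈ 1450 km.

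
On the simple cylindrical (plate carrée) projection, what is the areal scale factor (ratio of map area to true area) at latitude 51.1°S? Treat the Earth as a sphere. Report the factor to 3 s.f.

1.59

For the equirectangular projection with φ₀ = 0 (plate carrée), h = 1 along meridians and k = sec φ along parallels.
Areal scale = h·k = 1 × sec φ; at 51.1°, h = 1.000, k = 1.592, so h·k = 1.592.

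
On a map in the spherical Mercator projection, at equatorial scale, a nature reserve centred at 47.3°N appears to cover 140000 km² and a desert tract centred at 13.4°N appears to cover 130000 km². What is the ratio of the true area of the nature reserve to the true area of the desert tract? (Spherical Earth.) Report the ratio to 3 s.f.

0.523

On Mercator the areal scale is sec²φ, so true area = apparent × cos²φ.
True area of nature reserve: 140000 × cos²(47.3°) = 140000 × 0.4599 = 64390 km².
True area of desert tract: 130000 × cos²(13.4°) = 130000 × 0.9463 = 123000 km².
Ratio = 64390 / 123000 ≈ 0.523.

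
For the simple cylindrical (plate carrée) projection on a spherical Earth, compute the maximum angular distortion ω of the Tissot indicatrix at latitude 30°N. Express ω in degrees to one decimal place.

8.2°

In the plate carrée (x = Rλ, y = Rφ), meridians are true-scale (h = 1) and parallels are stretched by k = sec φ.
At 30°: h = 1.000, k = 1.155; principal scales a = 1.155, b = 1.000.
sin(ω/2) = (a − b)/(a + b) = 0.1547/2.155 = 0.07180, so ω = 2 arcsin(0.07180) ≈ 8.2°.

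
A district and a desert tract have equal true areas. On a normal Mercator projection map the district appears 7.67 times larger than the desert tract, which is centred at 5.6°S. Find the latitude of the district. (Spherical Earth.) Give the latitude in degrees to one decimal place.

68.9°

For equal true areas on Mercator, apparent areas scale as sec²φ, so the ratio is cos²φ₂ / cos²φ₁.
cos²φ₂ / cos²φ₁ = 7.67  ⇒  cos φ₁ = cos 5.6° / √7.67 = 0.9952/2.769 = 0.3594.
φ₁ = arccos(0.3594) ≈ 68.9°.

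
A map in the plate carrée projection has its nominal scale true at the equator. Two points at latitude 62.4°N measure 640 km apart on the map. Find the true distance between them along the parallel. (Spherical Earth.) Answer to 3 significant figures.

For the equirectangular projection with φ₀ = 0 (plate carrée), h = 1 along meridians and k = sec φ along parallels.
Along the parallel at 62.4°, map distances are exaggerated by k = sec 62.4° = 2.158.
True distance = 640 / 2.158 = 640 × cos 62.4° ≈ 297 km.

297 km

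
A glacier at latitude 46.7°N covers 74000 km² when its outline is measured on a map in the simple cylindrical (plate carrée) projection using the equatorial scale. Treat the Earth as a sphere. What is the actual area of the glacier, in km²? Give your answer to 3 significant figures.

50800 km²

Plate carrée maps x = Rλ, y = Rφ. The meridian scale is h = 1 and the parallel scale is k = 1/cos φ = sec φ.
Areal scale = h·k = 1 × sec φ; at 46.7°, h = 1.000, k = 1.458, so h·k = 1.458.
True area = apparent / (areal scale) = 74000 / 1.458 ≈ 50800 km².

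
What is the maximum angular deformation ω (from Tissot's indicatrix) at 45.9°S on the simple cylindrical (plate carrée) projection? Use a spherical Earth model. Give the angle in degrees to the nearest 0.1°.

In the plate carrée (x = Rλ, y = Rφ), meridians are true-scale (h = 1) and parallels are stretched by k = sec φ.
At 45.9°: h = 1.000, k = 1.437; principal scales a = 1.437, b = 1.000.
sin(ω/2) = (a − b)/(a + b) = 0.4370/2.437 = 0.1793, so ω = 2 arcsin(0.1793) ≈ 20.7°.

20.7°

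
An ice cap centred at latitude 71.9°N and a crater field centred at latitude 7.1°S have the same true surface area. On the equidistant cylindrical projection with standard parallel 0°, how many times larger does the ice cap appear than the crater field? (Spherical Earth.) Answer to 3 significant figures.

3.19

In the plate carrée (x = Rλ, y = Rφ), meridians are true-scale (h = 1) and parallels are stretched by k = sec φ.
Areal scale at 71.9°: h·k = 1.000 × 3.219 = 3.219.
Areal scale at 7.1°: h·k = 1.000 × 1.008 = 1.008.
Ratio = 3.219/1.008 ≈ 3.19.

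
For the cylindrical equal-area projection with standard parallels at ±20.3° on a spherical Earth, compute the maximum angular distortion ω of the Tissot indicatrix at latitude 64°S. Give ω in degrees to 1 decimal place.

Cylindrical equal-area (φ₀ = 20.3°): h = cos φ / cos 20.3° along meridians, k = cos 20.3° / cos φ along parallels; h·k = 1.
At 64°: h = 0.4674, k = 2.139; principal scales a = 2.139, b = 0.4674.
sin(ω/2) = (a − b)/(a + b) = 1.672/2.607 = 0.6414, so ω = 2 arcsin(0.6414) ≈ 79.8°.

79.8°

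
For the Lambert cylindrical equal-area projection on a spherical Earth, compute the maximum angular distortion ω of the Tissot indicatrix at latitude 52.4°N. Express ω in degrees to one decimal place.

The Lambert cylindrical equal-area projection is the cylindrical equal-area projection with its standard parallel at the equator (φ₀ = 0). Cylindrical equal-area (φ₀ = 0°): h = cos φ / cos 0° along meridians, k = cos 0° / cos φ along parallels; h·k = 1.
At 52.4°: h = 0.6101, k = 1.639; principal scales a = 1.639, b = 0.6101.
sin(ω/2) = (a − b)/(a + b) = 1.029/2.249 = 0.4574, so ω = 2 arcsin(0.4574) ≈ 54.4°.

54.4°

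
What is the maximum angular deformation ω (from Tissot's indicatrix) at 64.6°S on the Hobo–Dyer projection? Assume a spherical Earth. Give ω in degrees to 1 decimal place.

66.4°

The Hobo–Dyer projection is cylindrical equal-area with φ₀ = 37.5°. A cylindrical equal-area projection with standard parallel φ₀ has meridian scale h = cos φ / cos φ₀ and parallel scale k = cos φ₀ / cos φ (so areas are preserved, h·k = 1).
At 64.6°: h = 0.5407, k = 1.850; principal scales a = 1.850, b = 0.5407.
sin(ω/2) = (a − b)/(a + b) = 1.309/2.390 = 0.5476, so ω = 2 arcsin(0.5476) ≈ 66.4°.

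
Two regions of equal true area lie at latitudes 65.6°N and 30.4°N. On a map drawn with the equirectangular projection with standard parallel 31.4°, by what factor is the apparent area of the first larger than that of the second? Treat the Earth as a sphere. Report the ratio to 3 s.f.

2.09

In the equirectangular projection with standard parallel φ₀ = 31.4° (x = Rλ cos φ₀, y = Rφ), meridians are true-scale (h = 1) and the parallel scale is k = cos φ₀ / cos φ.
Areal scale at 65.6°: h·k = 1.000 × 2.066 = 2.066.
Areal scale at 30.4°: h·k = 1.000 × 0.9896 = 0.9896.
Ratio = 2.066/0.9896 ≈ 2.09.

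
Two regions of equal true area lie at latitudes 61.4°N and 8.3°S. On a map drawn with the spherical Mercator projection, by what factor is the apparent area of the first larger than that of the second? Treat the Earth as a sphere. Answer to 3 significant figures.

4.27

Mercator is conformal with k = sec φ, so areal scale = k² = sec²φ.
At 61.4°: sec²(61.4°) = 1/0.4787² = 4.364.
At 8.3°: sec²(8.3°) = 1/0.9895² = 1.021.
Ratio = 4.364/1.021 = cos²(8.3°)/cos²(61.4°) ≈ 4.27.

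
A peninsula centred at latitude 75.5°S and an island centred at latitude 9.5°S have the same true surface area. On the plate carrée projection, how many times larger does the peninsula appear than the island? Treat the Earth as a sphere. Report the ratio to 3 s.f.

3.94

For the equirectangular projection with φ₀ = 0 (plate carrée), h = 1 along meridians and k = sec φ along parallels.
Areal scale at 75.5°: h·k = 1.000 × 3.994 = 3.994.
Areal scale at 9.5°: h·k = 1.000 × 1.014 = 1.014.
Ratio = 3.994/1.014 ≈ 3.94.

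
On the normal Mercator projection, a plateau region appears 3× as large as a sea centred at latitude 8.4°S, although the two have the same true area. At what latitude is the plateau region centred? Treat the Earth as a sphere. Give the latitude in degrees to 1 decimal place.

55.2°

Mercator areal scale is sec²φ, so apparent-area ratio = sec²φ₁ / sec²φ₂ = cos²φ₂ / cos²φ₁.
cos²φ₂ / cos²φ₁ = 3  ⇒  cos φ₁ = cos 8.4° / √3 = 0.9893/1.732 = 0.5712.
φ₁ = arccos(0.5712) ≈ 55.2°.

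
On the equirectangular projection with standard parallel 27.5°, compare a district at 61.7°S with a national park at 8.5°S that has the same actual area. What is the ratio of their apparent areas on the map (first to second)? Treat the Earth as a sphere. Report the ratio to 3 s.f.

In the equirectangular projection with standard parallel φ₀ = 27.5° (x = Rλ cos φ₀, y = Rφ), meridians are true-scale (h = 1) and the parallel scale is k = cos φ₀ / cos φ.
Areal scale at 61.7°: h·k = 1.000 × 1.871 = 1.871.
Areal scale at 8.5°: h·k = 1.000 × 0.8969 = 0.8969.
Ratio = 1.871/0.8969 ≈ 2.09.

2.09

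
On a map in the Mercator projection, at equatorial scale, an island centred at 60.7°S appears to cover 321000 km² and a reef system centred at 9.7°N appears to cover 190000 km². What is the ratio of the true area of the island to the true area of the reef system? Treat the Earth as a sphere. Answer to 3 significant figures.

Mercator's areal exaggeration is sec²φ; hence true area = (apparent area) · cos²φ.
True area of island: 321000 × cos²(60.7°) = 321000 × 0.2395 = 76880 km².
True area of reef system: 190000 × cos²(9.7°) = 190000 × 0.9716 = 184600 km².
Ratio = 76880 / 184600 ≈ 0.416.

0.416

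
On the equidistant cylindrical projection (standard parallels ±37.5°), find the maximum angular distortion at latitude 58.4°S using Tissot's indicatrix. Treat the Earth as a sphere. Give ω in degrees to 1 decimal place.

23.6°

With standard parallel φ₀ = 37.5°, the equirectangular projection gives x = Rλ cos φ₀, y = Rφ, so h = 1 and k = cos 37.5° / cos φ.
At 58.4°: h = 1.000, k = 1.514; principal scales a = 1.514, b = 1.000.
sin(ω/2) = (a − b)/(a + b) = 0.5141/2.514 = 0.2045, so ω = 2 arcsin(0.2045) ≈ 23.6°.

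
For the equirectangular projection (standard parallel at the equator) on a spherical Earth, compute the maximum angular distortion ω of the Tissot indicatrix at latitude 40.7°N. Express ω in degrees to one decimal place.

15.8°

Plate carrée maps x = Rλ, y = Rφ. The meridian scale is h = 1 and the parallel scale is k = 1/cos φ = sec φ.
At 40.7°: h = 1.000, k = 1.319; principal scales a = 1.319, b = 1.000.
sin(ω/2) = (a − b)/(a + b) = 0.3190/2.319 = 0.1376, so ω = 2 arcsin(0.1376) ≈ 15.8°.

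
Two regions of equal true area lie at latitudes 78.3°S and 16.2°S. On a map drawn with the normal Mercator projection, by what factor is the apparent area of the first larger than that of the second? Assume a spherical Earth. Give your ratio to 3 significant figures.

On Mercator, area is exaggerated by sec²φ = 1/cos²φ.
At 78.3°: sec²(78.3°) = 1/0.2028² = 24.32.
At 16.2°: sec²(16.2°) = 1/0.9603² = 1.084.
Ratio = 24.32/1.084 = cos²(16.2°)/cos²(78.3°) ≈ 22.4.

22.4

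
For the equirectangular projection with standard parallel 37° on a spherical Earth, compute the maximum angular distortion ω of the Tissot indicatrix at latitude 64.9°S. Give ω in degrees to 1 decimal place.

35.7°

With standard parallel φ₀ = 37°, the equirectangular projection gives x = Rλ cos φ₀, y = Rφ, so h = 1 and k = cos 37° / cos φ.
At 64.9°: h = 1.000, k = 1.883; principal scales a = 1.883, b = 1.000.
sin(ω/2) = (a − b)/(a + b) = 0.8827/2.883 = 0.3062, so ω = 2 arcsin(0.3062) ≈ 35.7°.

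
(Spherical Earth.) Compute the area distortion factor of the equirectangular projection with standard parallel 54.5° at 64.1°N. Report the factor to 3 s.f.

In the equirectangular projection with standard parallel φ₀ = 54.5° (x = Rλ cos φ₀, y = Rφ), meridians are true-scale (h = 1) and the parallel scale is k = cos φ₀ / cos φ.
Areal scale = h·k = 1 × cos φ₀ / cos φ; at 64.1°, h = 1.000, k = 1.329, so h·k = 1.329.

1.33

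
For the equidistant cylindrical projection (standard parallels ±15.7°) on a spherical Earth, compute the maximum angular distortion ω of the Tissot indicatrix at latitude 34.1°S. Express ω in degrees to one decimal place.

8.6°

The equidistant cylindrical projection with φ₀ = 15.7° has h = 1 (meridians true) and k = cos φ₀ / cos φ along parallels.
At 34.1°: h = 1.000, k = 1.163; principal scales a = 1.163, b = 1.000.
sin(ω/2) = (a − b)/(a + b) = 0.1626/2.163 = 0.07518, so ω = 2 arcsin(0.07518) ≈ 8.6°.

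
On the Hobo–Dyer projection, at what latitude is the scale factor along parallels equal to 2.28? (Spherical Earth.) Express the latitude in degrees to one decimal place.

69.6°

The Hobo–Dyer projection is cylindrical equal-area with φ₀ = 37.5°. For cylindrical equal-area with standard parallel φ₀, h = cos φ / cos φ₀ and k = cos φ₀ / cos φ, so h·k = 1.
k = cos φ₀ / cos φ = 2.28  ⇒  cos φ = cos 37.5° / 2.28 = 0.3480.
φ = arccos(0.3480) ≈ 69.6°.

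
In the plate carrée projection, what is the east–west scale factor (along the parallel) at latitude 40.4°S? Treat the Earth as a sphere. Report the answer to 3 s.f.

1.31

For the equirectangular projection with φ₀ = 0 (plate carrée), h = 1 along meridians and k = sec φ along parallels.
k = 1/cos 40.4° = 1/0.7615 = 1.313.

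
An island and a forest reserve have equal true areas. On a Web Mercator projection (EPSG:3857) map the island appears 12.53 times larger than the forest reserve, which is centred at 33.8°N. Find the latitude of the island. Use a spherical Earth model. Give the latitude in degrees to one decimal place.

76.4°

Mercator areal scale is sec²φ, so apparent-area ratio = sec²φ₁ / sec²φ₂ = cos²φ₂ / cos²φ₁.
cos²φ₂ / cos²φ₁ = 12.53  ⇒  cos φ₁ = cos 33.8° / √12.53 = 0.8310/3.540 = 0.2348.
φ₁ = arccos(0.2348) ≈ 76.4°.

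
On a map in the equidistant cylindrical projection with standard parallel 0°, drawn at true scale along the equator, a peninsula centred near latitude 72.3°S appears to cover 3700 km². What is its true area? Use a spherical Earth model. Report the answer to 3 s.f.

1120 km²

For the equirectangular projection with φ₀ = 0 (plate carrée), h = 1 along meridians and k = sec φ along parallels.
Areal scale = h·k = 1 × sec φ; at 72.3°, h = 1.000, k = 3.289, so h·k = 3.289.
True area = apparent / (areal scale) = 3700 / 3.289 ≈ 1120 km².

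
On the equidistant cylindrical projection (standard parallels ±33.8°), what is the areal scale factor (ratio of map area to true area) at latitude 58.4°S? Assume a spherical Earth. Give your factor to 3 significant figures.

1.59

With standard parallel φ₀ = 33.8°, the equirectangular projection gives x = Rλ cos φ₀, y = Rφ, so h = 1 and k = cos 33.8° / cos φ.
Areal scale = h·k = 1 × cos φ₀ / cos φ; at 58.4°, h = 1.000, k = 1.586, so h·k = 1.586.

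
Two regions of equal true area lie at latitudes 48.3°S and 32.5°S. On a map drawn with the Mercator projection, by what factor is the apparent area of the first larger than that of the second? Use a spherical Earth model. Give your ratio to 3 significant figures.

Mercator areal scale is sec²φ.
At 48.3°: sec²(48.3°) = 1/0.6652² = 2.260.
At 32.5°: sec²(32.5°) = 1/0.8434² = 1.406.
Ratio = 2.260/1.406 = cos²(32.5°)/cos²(48.3°) ≈ 1.61.

1.61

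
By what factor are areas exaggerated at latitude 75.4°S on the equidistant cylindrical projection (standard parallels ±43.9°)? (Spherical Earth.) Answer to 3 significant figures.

2.86

In the equirectangular projection with standard parallel φ₀ = 43.9° (x = Rλ cos φ₀, y = Rφ), meridians are true-scale (h = 1) and the parallel scale is k = cos φ₀ / cos φ.
Areal scale = h·k = 1 × cos φ₀ / cos φ; at 75.4°, h = 1.000, k = 2.859, so h·k = 2.859.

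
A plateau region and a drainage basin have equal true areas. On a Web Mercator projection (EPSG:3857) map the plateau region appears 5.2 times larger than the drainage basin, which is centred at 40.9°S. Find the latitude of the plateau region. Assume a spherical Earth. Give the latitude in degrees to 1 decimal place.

On Mercator, (apparent₁)/(apparent₂) = sec²φ₁ / sec²φ₂ when true areas are equal.
cos²φ₂ / cos²φ₁ = 5.2  ⇒  cos φ₁ = cos 40.9° / √5.2 = 0.7559/2.280 = 0.3315.
φ₁ = arccos(0.3315) ≈ 70.6°.

70.6°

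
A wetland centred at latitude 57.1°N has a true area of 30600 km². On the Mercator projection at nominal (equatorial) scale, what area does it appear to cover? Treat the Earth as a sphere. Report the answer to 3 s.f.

104000 km²

For Mercator, h = k = sec φ (a conformal cylindrical projection has a single point scale, 1/cos φ).
Areal scale = k² = sec²φ = 1/cos²(57.1°) = 1/0.5432² = 3.389.
Apparent area = 30600 × 3.389 ≈ 104000 km².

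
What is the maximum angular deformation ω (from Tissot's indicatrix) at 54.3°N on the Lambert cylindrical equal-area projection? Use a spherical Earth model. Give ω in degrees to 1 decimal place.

The Lambert cylindrical equal-area projection is the cylindrical equal-area projection with its standard parallel at the equator (φ₀ = 0). For cylindrical equal-area with standard parallel φ₀, h = cos φ / cos φ₀ and k = cos φ₀ / cos φ, so h·k = 1.
At 54.3°: h = 0.5835, k = 1.714; principal scales a = 1.714, b = 0.5835.
sin(ω/2) = (a − b)/(a + b) = 1.130/2.297 = 0.4920, so ω = 2 arcsin(0.4920) ≈ 58.9°.

58.9°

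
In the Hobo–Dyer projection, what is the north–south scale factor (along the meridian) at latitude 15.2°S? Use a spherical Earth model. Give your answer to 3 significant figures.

Hobo–Dyer is a cylindrical equal-area projection with standard parallels at ±37.5°. Cylindrical equal-area (φ₀ = 37.5°): h = cos φ / cos 37.5° along meridians, k = cos 37.5° / cos φ along parallels; h·k = 1.
h = cos 15.2° / cos 37.5° = 0.9650/0.7934 = 1.216.

1.22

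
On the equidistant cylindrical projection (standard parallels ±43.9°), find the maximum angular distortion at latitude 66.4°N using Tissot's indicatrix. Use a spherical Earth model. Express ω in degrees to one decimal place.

In the equirectangular projection with standard parallel φ₀ = 43.9° (x = Rλ cos φ₀, y = Rφ), meridians are true-scale (h = 1) and the parallel scale is k = cos φ₀ / cos φ.
At 66.4°: h = 1.000, k = 1.800; principal scales a = 1.800, b = 1.000.
sin(ω/2) = (a − b)/(a + b) = 0.7998/2.800 = 0.2857, so ω = 2 arcsin(0.2857) ≈ 33.2°.

33.2°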